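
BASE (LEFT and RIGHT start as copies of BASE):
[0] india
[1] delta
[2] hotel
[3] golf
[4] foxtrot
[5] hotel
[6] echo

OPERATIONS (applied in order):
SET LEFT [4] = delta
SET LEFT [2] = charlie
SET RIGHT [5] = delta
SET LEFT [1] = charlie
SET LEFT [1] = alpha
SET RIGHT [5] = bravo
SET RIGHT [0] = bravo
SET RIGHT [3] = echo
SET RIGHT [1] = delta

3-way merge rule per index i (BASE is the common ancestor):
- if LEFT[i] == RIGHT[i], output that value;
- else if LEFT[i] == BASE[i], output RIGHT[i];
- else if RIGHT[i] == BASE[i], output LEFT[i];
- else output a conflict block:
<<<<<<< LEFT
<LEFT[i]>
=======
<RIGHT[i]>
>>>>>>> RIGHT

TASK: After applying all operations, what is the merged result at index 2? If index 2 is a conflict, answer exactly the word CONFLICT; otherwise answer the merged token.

Answer: charlie

Derivation:
Final LEFT:  [india, alpha, charlie, golf, delta, hotel, echo]
Final RIGHT: [bravo, delta, hotel, echo, foxtrot, bravo, echo]
i=0: L=india=BASE, R=bravo -> take RIGHT -> bravo
i=1: L=alpha, R=delta=BASE -> take LEFT -> alpha
i=2: L=charlie, R=hotel=BASE -> take LEFT -> charlie
i=3: L=golf=BASE, R=echo -> take RIGHT -> echo
i=4: L=delta, R=foxtrot=BASE -> take LEFT -> delta
i=5: L=hotel=BASE, R=bravo -> take RIGHT -> bravo
i=6: L=echo R=echo -> agree -> echo
Index 2 -> charlie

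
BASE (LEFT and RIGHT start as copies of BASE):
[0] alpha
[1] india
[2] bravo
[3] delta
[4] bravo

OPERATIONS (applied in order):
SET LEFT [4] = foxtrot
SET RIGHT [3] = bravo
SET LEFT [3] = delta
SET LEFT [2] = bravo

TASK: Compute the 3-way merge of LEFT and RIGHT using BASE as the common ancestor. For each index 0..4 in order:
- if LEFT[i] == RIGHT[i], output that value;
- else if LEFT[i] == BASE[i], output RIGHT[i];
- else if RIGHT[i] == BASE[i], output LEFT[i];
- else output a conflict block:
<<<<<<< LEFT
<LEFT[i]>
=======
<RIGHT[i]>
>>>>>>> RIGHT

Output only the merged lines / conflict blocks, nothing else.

Answer: alpha
india
bravo
bravo
foxtrot

Derivation:
Final LEFT:  [alpha, india, bravo, delta, foxtrot]
Final RIGHT: [alpha, india, bravo, bravo, bravo]
i=0: L=alpha R=alpha -> agree -> alpha
i=1: L=india R=india -> agree -> india
i=2: L=bravo R=bravo -> agree -> bravo
i=3: L=delta=BASE, R=bravo -> take RIGHT -> bravo
i=4: L=foxtrot, R=bravo=BASE -> take LEFT -> foxtrot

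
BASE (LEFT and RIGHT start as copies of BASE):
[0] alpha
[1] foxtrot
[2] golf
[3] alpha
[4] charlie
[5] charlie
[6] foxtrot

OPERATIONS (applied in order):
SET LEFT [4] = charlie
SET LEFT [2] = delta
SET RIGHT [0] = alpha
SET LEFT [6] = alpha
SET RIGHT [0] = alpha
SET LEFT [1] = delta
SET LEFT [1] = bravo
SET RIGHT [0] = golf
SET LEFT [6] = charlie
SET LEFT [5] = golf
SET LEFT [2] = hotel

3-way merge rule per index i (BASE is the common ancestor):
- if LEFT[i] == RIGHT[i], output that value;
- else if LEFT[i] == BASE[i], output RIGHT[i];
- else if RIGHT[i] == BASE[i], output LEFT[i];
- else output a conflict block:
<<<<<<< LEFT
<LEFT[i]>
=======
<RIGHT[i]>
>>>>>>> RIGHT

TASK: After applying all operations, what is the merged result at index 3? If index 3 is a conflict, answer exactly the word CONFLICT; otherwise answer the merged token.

Answer: alpha

Derivation:
Final LEFT:  [alpha, bravo, hotel, alpha, charlie, golf, charlie]
Final RIGHT: [golf, foxtrot, golf, alpha, charlie, charlie, foxtrot]
i=0: L=alpha=BASE, R=golf -> take RIGHT -> golf
i=1: L=bravo, R=foxtrot=BASE -> take LEFT -> bravo
i=2: L=hotel, R=golf=BASE -> take LEFT -> hotel
i=3: L=alpha R=alpha -> agree -> alpha
i=4: L=charlie R=charlie -> agree -> charlie
i=5: L=golf, R=charlie=BASE -> take LEFT -> golf
i=6: L=charlie, R=foxtrot=BASE -> take LEFT -> charlie
Index 3 -> alpha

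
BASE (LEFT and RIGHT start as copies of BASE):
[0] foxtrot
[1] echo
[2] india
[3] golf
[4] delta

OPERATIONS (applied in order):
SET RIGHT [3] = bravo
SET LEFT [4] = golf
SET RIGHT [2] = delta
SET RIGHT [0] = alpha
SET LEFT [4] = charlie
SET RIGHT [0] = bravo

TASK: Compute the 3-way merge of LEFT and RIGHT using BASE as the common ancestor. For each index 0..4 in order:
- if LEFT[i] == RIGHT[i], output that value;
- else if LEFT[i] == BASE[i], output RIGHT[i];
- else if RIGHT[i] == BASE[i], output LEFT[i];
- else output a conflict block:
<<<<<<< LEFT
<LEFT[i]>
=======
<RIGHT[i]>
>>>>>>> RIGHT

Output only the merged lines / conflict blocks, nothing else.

Final LEFT:  [foxtrot, echo, india, golf, charlie]
Final RIGHT: [bravo, echo, delta, bravo, delta]
i=0: L=foxtrot=BASE, R=bravo -> take RIGHT -> bravo
i=1: L=echo R=echo -> agree -> echo
i=2: L=india=BASE, R=delta -> take RIGHT -> delta
i=3: L=golf=BASE, R=bravo -> take RIGHT -> bravo
i=4: L=charlie, R=delta=BASE -> take LEFT -> charlie

Answer: bravo
echo
delta
bravo
charlie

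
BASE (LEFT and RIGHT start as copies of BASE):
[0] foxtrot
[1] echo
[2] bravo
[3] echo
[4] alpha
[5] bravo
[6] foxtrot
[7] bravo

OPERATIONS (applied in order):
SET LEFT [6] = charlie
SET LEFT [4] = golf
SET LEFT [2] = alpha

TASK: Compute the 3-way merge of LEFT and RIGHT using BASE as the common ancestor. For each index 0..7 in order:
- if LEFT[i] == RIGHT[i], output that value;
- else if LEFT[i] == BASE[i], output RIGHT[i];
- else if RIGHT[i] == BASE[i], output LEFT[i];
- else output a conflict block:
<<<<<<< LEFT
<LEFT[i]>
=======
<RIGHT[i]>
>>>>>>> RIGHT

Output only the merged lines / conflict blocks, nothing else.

Answer: foxtrot
echo
alpha
echo
golf
bravo
charlie
bravo

Derivation:
Final LEFT:  [foxtrot, echo, alpha, echo, golf, bravo, charlie, bravo]
Final RIGHT: [foxtrot, echo, bravo, echo, alpha, bravo, foxtrot, bravo]
i=0: L=foxtrot R=foxtrot -> agree -> foxtrot
i=1: L=echo R=echo -> agree -> echo
i=2: L=alpha, R=bravo=BASE -> take LEFT -> alpha
i=3: L=echo R=echo -> agree -> echo
i=4: L=golf, R=alpha=BASE -> take LEFT -> golf
i=5: L=bravo R=bravo -> agree -> bravo
i=6: L=charlie, R=foxtrot=BASE -> take LEFT -> charlie
i=7: L=bravo R=bravo -> agree -> bravo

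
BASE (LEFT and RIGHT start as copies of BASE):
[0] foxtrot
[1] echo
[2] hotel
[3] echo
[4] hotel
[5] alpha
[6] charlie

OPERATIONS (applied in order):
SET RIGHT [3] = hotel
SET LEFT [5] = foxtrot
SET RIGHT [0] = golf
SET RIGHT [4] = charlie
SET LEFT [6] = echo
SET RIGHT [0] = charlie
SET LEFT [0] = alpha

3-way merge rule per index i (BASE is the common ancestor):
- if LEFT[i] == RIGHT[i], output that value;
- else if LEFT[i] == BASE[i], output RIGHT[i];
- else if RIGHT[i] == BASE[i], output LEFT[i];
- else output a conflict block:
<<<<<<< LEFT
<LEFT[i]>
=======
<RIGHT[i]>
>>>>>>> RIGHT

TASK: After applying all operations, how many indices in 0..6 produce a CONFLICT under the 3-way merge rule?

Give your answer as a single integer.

Answer: 1

Derivation:
Final LEFT:  [alpha, echo, hotel, echo, hotel, foxtrot, echo]
Final RIGHT: [charlie, echo, hotel, hotel, charlie, alpha, charlie]
i=0: BASE=foxtrot L=alpha R=charlie all differ -> CONFLICT
i=1: L=echo R=echo -> agree -> echo
i=2: L=hotel R=hotel -> agree -> hotel
i=3: L=echo=BASE, R=hotel -> take RIGHT -> hotel
i=4: L=hotel=BASE, R=charlie -> take RIGHT -> charlie
i=5: L=foxtrot, R=alpha=BASE -> take LEFT -> foxtrot
i=6: L=echo, R=charlie=BASE -> take LEFT -> echo
Conflict count: 1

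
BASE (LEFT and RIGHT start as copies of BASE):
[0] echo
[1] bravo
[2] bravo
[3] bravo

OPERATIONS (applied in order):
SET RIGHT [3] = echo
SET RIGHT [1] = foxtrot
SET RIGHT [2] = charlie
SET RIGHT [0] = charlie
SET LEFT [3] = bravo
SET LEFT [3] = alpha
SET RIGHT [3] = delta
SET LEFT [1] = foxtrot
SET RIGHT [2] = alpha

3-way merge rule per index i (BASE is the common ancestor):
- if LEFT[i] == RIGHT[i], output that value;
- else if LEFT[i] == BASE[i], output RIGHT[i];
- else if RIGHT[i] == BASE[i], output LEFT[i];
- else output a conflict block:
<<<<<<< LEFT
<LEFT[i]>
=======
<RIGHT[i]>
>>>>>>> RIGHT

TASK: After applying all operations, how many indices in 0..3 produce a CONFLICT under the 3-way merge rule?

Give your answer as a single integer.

Final LEFT:  [echo, foxtrot, bravo, alpha]
Final RIGHT: [charlie, foxtrot, alpha, delta]
i=0: L=echo=BASE, R=charlie -> take RIGHT -> charlie
i=1: L=foxtrot R=foxtrot -> agree -> foxtrot
i=2: L=bravo=BASE, R=alpha -> take RIGHT -> alpha
i=3: BASE=bravo L=alpha R=delta all differ -> CONFLICT
Conflict count: 1

Answer: 1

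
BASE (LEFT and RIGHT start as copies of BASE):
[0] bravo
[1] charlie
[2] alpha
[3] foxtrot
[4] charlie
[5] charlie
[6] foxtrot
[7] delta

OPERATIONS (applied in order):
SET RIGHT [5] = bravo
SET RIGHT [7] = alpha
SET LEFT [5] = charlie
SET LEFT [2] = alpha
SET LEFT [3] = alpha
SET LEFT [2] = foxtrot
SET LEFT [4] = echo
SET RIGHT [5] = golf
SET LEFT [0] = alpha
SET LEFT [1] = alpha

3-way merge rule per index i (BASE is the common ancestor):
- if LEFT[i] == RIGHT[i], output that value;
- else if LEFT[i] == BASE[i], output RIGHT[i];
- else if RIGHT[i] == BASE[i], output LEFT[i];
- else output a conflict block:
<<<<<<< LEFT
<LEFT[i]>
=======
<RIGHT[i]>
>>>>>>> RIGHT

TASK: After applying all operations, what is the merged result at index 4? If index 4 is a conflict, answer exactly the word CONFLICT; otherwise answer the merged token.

Answer: echo

Derivation:
Final LEFT:  [alpha, alpha, foxtrot, alpha, echo, charlie, foxtrot, delta]
Final RIGHT: [bravo, charlie, alpha, foxtrot, charlie, golf, foxtrot, alpha]
i=0: L=alpha, R=bravo=BASE -> take LEFT -> alpha
i=1: L=alpha, R=charlie=BASE -> take LEFT -> alpha
i=2: L=foxtrot, R=alpha=BASE -> take LEFT -> foxtrot
i=3: L=alpha, R=foxtrot=BASE -> take LEFT -> alpha
i=4: L=echo, R=charlie=BASE -> take LEFT -> echo
i=5: L=charlie=BASE, R=golf -> take RIGHT -> golf
i=6: L=foxtrot R=foxtrot -> agree -> foxtrot
i=7: L=delta=BASE, R=alpha -> take RIGHT -> alpha
Index 4 -> echo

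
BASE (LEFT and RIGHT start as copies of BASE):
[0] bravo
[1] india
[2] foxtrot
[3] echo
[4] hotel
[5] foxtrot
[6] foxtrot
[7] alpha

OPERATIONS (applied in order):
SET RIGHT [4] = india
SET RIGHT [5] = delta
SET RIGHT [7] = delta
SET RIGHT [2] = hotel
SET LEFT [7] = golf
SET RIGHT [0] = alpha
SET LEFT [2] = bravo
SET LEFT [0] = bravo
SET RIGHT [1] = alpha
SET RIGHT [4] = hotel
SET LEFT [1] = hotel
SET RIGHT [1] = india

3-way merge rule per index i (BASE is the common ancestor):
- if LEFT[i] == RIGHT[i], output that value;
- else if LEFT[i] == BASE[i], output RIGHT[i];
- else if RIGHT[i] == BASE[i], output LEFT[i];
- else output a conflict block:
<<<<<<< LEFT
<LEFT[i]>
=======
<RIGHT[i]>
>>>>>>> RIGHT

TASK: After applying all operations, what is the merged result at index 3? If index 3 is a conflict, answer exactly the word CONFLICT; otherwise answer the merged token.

Answer: echo

Derivation:
Final LEFT:  [bravo, hotel, bravo, echo, hotel, foxtrot, foxtrot, golf]
Final RIGHT: [alpha, india, hotel, echo, hotel, delta, foxtrot, delta]
i=0: L=bravo=BASE, R=alpha -> take RIGHT -> alpha
i=1: L=hotel, R=india=BASE -> take LEFT -> hotel
i=2: BASE=foxtrot L=bravo R=hotel all differ -> CONFLICT
i=3: L=echo R=echo -> agree -> echo
i=4: L=hotel R=hotel -> agree -> hotel
i=5: L=foxtrot=BASE, R=delta -> take RIGHT -> delta
i=6: L=foxtrot R=foxtrot -> agree -> foxtrot
i=7: BASE=alpha L=golf R=delta all differ -> CONFLICT
Index 3 -> echo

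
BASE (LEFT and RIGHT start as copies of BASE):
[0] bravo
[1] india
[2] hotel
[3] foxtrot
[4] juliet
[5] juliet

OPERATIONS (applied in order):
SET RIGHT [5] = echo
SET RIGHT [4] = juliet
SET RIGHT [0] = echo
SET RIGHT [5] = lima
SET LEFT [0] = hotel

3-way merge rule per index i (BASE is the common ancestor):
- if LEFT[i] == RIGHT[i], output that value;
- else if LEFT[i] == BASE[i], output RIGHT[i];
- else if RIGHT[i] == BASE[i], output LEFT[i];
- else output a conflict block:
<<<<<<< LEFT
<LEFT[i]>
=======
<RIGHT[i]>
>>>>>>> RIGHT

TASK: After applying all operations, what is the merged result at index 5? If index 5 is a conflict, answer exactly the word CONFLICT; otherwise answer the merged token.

Answer: lima

Derivation:
Final LEFT:  [hotel, india, hotel, foxtrot, juliet, juliet]
Final RIGHT: [echo, india, hotel, foxtrot, juliet, lima]
i=0: BASE=bravo L=hotel R=echo all differ -> CONFLICT
i=1: L=india R=india -> agree -> india
i=2: L=hotel R=hotel -> agree -> hotel
i=3: L=foxtrot R=foxtrot -> agree -> foxtrot
i=4: L=juliet R=juliet -> agree -> juliet
i=5: L=juliet=BASE, R=lima -> take RIGHT -> lima
Index 5 -> lima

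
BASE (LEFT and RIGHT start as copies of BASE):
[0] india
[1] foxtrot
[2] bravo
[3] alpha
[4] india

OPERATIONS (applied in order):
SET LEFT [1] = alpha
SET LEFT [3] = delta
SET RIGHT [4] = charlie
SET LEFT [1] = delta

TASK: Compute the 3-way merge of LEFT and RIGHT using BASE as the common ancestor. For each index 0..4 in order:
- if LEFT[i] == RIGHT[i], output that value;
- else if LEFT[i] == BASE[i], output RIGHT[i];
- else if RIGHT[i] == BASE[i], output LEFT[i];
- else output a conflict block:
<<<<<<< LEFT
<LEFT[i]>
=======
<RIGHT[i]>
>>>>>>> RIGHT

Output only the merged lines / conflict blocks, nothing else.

Answer: india
delta
bravo
delta
charlie

Derivation:
Final LEFT:  [india, delta, bravo, delta, india]
Final RIGHT: [india, foxtrot, bravo, alpha, charlie]
i=0: L=india R=india -> agree -> india
i=1: L=delta, R=foxtrot=BASE -> take LEFT -> delta
i=2: L=bravo R=bravo -> agree -> bravo
i=3: L=delta, R=alpha=BASE -> take LEFT -> delta
i=4: L=india=BASE, R=charlie -> take RIGHT -> charlie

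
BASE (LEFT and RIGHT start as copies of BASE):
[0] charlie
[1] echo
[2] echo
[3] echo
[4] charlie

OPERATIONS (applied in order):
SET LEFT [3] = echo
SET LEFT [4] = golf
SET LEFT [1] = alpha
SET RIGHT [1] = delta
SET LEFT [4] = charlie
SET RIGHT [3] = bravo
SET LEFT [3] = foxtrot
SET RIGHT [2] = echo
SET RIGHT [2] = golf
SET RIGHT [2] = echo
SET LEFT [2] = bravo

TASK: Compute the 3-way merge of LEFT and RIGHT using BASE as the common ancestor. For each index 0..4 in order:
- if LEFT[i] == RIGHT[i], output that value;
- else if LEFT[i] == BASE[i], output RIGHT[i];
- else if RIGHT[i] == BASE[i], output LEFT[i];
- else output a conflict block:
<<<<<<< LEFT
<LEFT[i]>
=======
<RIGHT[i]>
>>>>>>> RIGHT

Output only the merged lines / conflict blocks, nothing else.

Answer: charlie
<<<<<<< LEFT
alpha
=======
delta
>>>>>>> RIGHT
bravo
<<<<<<< LEFT
foxtrot
=======
bravo
>>>>>>> RIGHT
charlie

Derivation:
Final LEFT:  [charlie, alpha, bravo, foxtrot, charlie]
Final RIGHT: [charlie, delta, echo, bravo, charlie]
i=0: L=charlie R=charlie -> agree -> charlie
i=1: BASE=echo L=alpha R=delta all differ -> CONFLICT
i=2: L=bravo, R=echo=BASE -> take LEFT -> bravo
i=3: BASE=echo L=foxtrot R=bravo all differ -> CONFLICT
i=4: L=charlie R=charlie -> agree -> charlie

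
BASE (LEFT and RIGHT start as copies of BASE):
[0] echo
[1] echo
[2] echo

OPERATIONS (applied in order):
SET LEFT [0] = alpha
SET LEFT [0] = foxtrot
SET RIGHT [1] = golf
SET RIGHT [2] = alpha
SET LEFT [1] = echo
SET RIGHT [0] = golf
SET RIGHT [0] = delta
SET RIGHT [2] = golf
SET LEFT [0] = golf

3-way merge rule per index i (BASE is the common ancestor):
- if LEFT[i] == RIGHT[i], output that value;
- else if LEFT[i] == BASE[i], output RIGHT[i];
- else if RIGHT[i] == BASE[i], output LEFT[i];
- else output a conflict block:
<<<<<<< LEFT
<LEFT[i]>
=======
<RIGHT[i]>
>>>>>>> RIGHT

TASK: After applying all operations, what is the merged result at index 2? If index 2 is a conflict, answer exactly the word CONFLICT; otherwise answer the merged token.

Answer: golf

Derivation:
Final LEFT:  [golf, echo, echo]
Final RIGHT: [delta, golf, golf]
i=0: BASE=echo L=golf R=delta all differ -> CONFLICT
i=1: L=echo=BASE, R=golf -> take RIGHT -> golf
i=2: L=echo=BASE, R=golf -> take RIGHT -> golf
Index 2 -> golf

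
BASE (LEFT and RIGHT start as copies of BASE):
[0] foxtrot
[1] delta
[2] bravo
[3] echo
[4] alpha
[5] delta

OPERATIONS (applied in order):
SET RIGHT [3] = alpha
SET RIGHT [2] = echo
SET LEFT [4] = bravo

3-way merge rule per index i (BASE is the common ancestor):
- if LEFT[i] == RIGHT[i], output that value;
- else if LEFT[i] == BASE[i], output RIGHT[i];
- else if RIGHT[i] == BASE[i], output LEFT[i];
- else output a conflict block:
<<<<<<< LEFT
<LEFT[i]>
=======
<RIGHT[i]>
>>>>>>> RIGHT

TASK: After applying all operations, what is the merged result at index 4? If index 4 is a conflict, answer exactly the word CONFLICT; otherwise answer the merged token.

Answer: bravo

Derivation:
Final LEFT:  [foxtrot, delta, bravo, echo, bravo, delta]
Final RIGHT: [foxtrot, delta, echo, alpha, alpha, delta]
i=0: L=foxtrot R=foxtrot -> agree -> foxtrot
i=1: L=delta R=delta -> agree -> delta
i=2: L=bravo=BASE, R=echo -> take RIGHT -> echo
i=3: L=echo=BASE, R=alpha -> take RIGHT -> alpha
i=4: L=bravo, R=alpha=BASE -> take LEFT -> bravo
i=5: L=delta R=delta -> agree -> delta
Index 4 -> bravo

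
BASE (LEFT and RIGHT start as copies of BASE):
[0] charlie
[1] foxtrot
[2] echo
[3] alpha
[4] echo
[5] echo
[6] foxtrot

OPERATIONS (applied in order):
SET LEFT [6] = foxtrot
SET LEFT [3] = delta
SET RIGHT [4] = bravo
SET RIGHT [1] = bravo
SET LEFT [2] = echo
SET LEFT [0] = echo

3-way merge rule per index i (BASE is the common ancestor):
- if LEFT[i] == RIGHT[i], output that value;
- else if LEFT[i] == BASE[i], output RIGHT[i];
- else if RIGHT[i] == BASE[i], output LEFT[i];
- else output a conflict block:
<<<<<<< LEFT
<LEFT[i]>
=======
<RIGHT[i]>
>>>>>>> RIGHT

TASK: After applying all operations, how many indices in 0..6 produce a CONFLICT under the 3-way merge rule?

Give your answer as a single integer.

Final LEFT:  [echo, foxtrot, echo, delta, echo, echo, foxtrot]
Final RIGHT: [charlie, bravo, echo, alpha, bravo, echo, foxtrot]
i=0: L=echo, R=charlie=BASE -> take LEFT -> echo
i=1: L=foxtrot=BASE, R=bravo -> take RIGHT -> bravo
i=2: L=echo R=echo -> agree -> echo
i=3: L=delta, R=alpha=BASE -> take LEFT -> delta
i=4: L=echo=BASE, R=bravo -> take RIGHT -> bravo
i=5: L=echo R=echo -> agree -> echo
i=6: L=foxtrot R=foxtrot -> agree -> foxtrot
Conflict count: 0

Answer: 0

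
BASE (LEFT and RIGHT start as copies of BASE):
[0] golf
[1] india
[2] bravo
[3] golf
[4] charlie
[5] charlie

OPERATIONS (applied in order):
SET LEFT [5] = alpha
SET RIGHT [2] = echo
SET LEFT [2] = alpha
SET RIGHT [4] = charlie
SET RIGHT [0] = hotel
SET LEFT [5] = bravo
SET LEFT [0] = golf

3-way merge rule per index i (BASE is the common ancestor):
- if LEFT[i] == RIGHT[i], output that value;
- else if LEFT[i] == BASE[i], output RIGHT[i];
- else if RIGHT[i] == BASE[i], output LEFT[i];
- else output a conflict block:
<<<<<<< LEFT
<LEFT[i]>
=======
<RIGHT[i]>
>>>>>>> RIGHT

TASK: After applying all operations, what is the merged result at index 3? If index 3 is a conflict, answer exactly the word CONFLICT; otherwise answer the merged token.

Answer: golf

Derivation:
Final LEFT:  [golf, india, alpha, golf, charlie, bravo]
Final RIGHT: [hotel, india, echo, golf, charlie, charlie]
i=0: L=golf=BASE, R=hotel -> take RIGHT -> hotel
i=1: L=india R=india -> agree -> india
i=2: BASE=bravo L=alpha R=echo all differ -> CONFLICT
i=3: L=golf R=golf -> agree -> golf
i=4: L=charlie R=charlie -> agree -> charlie
i=5: L=bravo, R=charlie=BASE -> take LEFT -> bravo
Index 3 -> golf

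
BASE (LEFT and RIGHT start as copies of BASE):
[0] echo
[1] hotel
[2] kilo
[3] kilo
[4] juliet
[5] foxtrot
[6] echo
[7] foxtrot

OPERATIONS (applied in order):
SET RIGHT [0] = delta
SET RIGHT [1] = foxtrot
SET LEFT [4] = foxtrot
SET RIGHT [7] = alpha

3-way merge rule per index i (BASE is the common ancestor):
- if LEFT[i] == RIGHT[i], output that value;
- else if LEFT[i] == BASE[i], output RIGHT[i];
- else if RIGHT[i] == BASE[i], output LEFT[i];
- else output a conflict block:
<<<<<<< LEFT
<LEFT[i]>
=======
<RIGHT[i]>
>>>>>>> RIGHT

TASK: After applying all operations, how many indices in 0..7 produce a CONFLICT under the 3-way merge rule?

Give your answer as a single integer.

Final LEFT:  [echo, hotel, kilo, kilo, foxtrot, foxtrot, echo, foxtrot]
Final RIGHT: [delta, foxtrot, kilo, kilo, juliet, foxtrot, echo, alpha]
i=0: L=echo=BASE, R=delta -> take RIGHT -> delta
i=1: L=hotel=BASE, R=foxtrot -> take RIGHT -> foxtrot
i=2: L=kilo R=kilo -> agree -> kilo
i=3: L=kilo R=kilo -> agree -> kilo
i=4: L=foxtrot, R=juliet=BASE -> take LEFT -> foxtrot
i=5: L=foxtrot R=foxtrot -> agree -> foxtrot
i=6: L=echo R=echo -> agree -> echo
i=7: L=foxtrot=BASE, R=alpha -> take RIGHT -> alpha
Conflict count: 0

Answer: 0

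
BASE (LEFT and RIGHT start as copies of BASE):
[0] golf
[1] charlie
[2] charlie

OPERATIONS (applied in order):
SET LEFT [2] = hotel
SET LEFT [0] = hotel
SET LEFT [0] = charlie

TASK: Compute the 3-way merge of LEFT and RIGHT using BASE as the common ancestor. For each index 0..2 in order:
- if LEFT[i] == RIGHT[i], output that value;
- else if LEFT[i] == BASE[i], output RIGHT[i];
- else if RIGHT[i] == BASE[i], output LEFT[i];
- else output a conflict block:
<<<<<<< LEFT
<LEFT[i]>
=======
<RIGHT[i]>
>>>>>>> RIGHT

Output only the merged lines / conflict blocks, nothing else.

Final LEFT:  [charlie, charlie, hotel]
Final RIGHT: [golf, charlie, charlie]
i=0: L=charlie, R=golf=BASE -> take LEFT -> charlie
i=1: L=charlie R=charlie -> agree -> charlie
i=2: L=hotel, R=charlie=BASE -> take LEFT -> hotel

Answer: charlie
charlie
hotel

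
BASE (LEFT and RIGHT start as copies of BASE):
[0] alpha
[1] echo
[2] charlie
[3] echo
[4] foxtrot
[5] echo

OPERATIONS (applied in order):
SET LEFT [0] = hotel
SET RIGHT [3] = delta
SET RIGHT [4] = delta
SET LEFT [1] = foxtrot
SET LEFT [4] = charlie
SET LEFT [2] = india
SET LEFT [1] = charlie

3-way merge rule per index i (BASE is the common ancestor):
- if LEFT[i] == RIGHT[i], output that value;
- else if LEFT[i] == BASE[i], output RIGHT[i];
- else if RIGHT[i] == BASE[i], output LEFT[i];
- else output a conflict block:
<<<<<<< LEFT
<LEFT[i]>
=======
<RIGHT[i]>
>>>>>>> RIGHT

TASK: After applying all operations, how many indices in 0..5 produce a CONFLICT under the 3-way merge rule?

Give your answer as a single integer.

Answer: 1

Derivation:
Final LEFT:  [hotel, charlie, india, echo, charlie, echo]
Final RIGHT: [alpha, echo, charlie, delta, delta, echo]
i=0: L=hotel, R=alpha=BASE -> take LEFT -> hotel
i=1: L=charlie, R=echo=BASE -> take LEFT -> charlie
i=2: L=india, R=charlie=BASE -> take LEFT -> india
i=3: L=echo=BASE, R=delta -> take RIGHT -> delta
i=4: BASE=foxtrot L=charlie R=delta all differ -> CONFLICT
i=5: L=echo R=echo -> agree -> echo
Conflict count: 1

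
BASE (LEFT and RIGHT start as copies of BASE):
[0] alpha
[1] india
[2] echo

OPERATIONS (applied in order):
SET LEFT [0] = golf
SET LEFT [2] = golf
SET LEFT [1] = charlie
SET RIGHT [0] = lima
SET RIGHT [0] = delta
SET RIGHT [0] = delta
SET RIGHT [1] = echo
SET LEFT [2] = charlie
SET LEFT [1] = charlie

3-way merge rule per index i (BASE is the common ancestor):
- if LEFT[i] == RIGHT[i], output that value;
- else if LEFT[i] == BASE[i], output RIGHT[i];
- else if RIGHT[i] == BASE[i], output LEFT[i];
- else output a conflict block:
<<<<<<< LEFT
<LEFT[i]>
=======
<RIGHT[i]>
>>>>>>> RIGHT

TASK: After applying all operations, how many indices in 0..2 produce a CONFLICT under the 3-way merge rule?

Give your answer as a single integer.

Final LEFT:  [golf, charlie, charlie]
Final RIGHT: [delta, echo, echo]
i=0: BASE=alpha L=golf R=delta all differ -> CONFLICT
i=1: BASE=india L=charlie R=echo all differ -> CONFLICT
i=2: L=charlie, R=echo=BASE -> take LEFT -> charlie
Conflict count: 2

Answer: 2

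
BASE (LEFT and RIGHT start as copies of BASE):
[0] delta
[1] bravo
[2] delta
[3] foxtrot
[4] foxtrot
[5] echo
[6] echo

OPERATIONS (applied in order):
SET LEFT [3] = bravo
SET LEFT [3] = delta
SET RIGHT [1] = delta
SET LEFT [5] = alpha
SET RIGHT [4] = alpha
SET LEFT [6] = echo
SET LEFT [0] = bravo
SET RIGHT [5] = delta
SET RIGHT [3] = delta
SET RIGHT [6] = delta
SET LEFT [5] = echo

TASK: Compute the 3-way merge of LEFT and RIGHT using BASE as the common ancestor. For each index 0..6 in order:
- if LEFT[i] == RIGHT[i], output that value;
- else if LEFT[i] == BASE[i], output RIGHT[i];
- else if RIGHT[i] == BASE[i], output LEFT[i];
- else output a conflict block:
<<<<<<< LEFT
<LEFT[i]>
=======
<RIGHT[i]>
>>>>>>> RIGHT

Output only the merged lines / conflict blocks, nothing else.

Answer: bravo
delta
delta
delta
alpha
delta
delta

Derivation:
Final LEFT:  [bravo, bravo, delta, delta, foxtrot, echo, echo]
Final RIGHT: [delta, delta, delta, delta, alpha, delta, delta]
i=0: L=bravo, R=delta=BASE -> take LEFT -> bravo
i=1: L=bravo=BASE, R=delta -> take RIGHT -> delta
i=2: L=delta R=delta -> agree -> delta
i=3: L=delta R=delta -> agree -> delta
i=4: L=foxtrot=BASE, R=alpha -> take RIGHT -> alpha
i=5: L=echo=BASE, R=delta -> take RIGHT -> delta
i=6: L=echo=BASE, R=delta -> take RIGHT -> delta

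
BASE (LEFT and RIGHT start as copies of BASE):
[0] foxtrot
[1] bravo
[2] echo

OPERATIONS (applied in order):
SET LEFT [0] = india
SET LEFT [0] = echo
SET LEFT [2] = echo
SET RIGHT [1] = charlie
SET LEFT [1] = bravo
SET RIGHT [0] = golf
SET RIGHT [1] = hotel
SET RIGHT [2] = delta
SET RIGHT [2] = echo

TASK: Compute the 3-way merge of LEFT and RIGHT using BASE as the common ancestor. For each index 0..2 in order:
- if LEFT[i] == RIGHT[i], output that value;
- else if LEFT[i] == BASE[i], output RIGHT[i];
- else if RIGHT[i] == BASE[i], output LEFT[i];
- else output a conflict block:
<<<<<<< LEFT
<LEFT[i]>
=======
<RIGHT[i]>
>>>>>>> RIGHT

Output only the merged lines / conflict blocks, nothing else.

Final LEFT:  [echo, bravo, echo]
Final RIGHT: [golf, hotel, echo]
i=0: BASE=foxtrot L=echo R=golf all differ -> CONFLICT
i=1: L=bravo=BASE, R=hotel -> take RIGHT -> hotel
i=2: L=echo R=echo -> agree -> echo

Answer: <<<<<<< LEFT
echo
=======
golf
>>>>>>> RIGHT
hotel
echo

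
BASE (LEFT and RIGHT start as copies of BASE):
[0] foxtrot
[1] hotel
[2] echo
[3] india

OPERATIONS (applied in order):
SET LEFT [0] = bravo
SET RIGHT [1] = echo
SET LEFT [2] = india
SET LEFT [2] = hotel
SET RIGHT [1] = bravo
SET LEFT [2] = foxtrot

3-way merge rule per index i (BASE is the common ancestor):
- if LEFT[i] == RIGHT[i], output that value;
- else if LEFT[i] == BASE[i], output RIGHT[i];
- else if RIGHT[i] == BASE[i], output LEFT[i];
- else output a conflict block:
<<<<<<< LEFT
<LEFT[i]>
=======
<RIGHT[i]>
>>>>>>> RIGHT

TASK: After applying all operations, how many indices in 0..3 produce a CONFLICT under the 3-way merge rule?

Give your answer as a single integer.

Final LEFT:  [bravo, hotel, foxtrot, india]
Final RIGHT: [foxtrot, bravo, echo, india]
i=0: L=bravo, R=foxtrot=BASE -> take LEFT -> bravo
i=1: L=hotel=BASE, R=bravo -> take RIGHT -> bravo
i=2: L=foxtrot, R=echo=BASE -> take LEFT -> foxtrot
i=3: L=india R=india -> agree -> india
Conflict count: 0

Answer: 0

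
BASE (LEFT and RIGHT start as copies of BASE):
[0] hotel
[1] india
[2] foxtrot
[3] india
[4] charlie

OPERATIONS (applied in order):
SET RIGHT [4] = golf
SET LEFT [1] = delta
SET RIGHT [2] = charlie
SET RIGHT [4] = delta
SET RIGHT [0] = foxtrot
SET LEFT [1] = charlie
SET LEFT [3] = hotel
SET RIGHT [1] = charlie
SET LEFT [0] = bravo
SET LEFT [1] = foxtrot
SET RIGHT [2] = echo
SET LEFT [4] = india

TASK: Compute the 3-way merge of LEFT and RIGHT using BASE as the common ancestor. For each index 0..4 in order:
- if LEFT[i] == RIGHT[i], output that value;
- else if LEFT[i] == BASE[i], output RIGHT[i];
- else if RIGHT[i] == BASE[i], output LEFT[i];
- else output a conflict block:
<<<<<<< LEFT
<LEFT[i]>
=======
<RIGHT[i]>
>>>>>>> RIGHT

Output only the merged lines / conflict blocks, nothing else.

Answer: <<<<<<< LEFT
bravo
=======
foxtrot
>>>>>>> RIGHT
<<<<<<< LEFT
foxtrot
=======
charlie
>>>>>>> RIGHT
echo
hotel
<<<<<<< LEFT
india
=======
delta
>>>>>>> RIGHT

Derivation:
Final LEFT:  [bravo, foxtrot, foxtrot, hotel, india]
Final RIGHT: [foxtrot, charlie, echo, india, delta]
i=0: BASE=hotel L=bravo R=foxtrot all differ -> CONFLICT
i=1: BASE=india L=foxtrot R=charlie all differ -> CONFLICT
i=2: L=foxtrot=BASE, R=echo -> take RIGHT -> echo
i=3: L=hotel, R=india=BASE -> take LEFT -> hotel
i=4: BASE=charlie L=india R=delta all differ -> CONFLICT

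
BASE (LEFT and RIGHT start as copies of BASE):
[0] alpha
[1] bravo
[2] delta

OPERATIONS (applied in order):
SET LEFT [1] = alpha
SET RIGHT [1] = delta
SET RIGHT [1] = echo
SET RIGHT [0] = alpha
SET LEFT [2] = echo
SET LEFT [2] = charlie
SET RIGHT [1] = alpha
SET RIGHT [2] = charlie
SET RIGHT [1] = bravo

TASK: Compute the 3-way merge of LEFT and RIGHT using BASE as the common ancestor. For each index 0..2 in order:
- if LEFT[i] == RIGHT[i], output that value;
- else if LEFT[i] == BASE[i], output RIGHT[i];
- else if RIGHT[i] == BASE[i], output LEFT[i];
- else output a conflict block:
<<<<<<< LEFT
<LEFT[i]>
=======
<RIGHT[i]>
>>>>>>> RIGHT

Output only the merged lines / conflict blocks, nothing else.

Answer: alpha
alpha
charlie

Derivation:
Final LEFT:  [alpha, alpha, charlie]
Final RIGHT: [alpha, bravo, charlie]
i=0: L=alpha R=alpha -> agree -> alpha
i=1: L=alpha, R=bravo=BASE -> take LEFT -> alpha
i=2: L=charlie R=charlie -> agree -> charlie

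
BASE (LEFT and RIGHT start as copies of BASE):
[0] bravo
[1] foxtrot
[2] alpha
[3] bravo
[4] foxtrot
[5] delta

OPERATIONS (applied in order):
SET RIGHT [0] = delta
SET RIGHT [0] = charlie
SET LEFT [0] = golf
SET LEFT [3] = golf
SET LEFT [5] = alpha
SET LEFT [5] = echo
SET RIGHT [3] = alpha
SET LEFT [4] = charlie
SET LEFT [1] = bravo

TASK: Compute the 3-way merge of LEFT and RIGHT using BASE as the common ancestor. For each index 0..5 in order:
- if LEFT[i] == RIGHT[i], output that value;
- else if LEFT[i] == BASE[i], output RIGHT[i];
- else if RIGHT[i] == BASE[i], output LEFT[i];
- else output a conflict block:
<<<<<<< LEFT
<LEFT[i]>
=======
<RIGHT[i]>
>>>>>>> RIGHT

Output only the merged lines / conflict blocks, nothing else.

Final LEFT:  [golf, bravo, alpha, golf, charlie, echo]
Final RIGHT: [charlie, foxtrot, alpha, alpha, foxtrot, delta]
i=0: BASE=bravo L=golf R=charlie all differ -> CONFLICT
i=1: L=bravo, R=foxtrot=BASE -> take LEFT -> bravo
i=2: L=alpha R=alpha -> agree -> alpha
i=3: BASE=bravo L=golf R=alpha all differ -> CONFLICT
i=4: L=charlie, R=foxtrot=BASE -> take LEFT -> charlie
i=5: L=echo, R=delta=BASE -> take LEFT -> echo

Answer: <<<<<<< LEFT
golf
=======
charlie
>>>>>>> RIGHT
bravo
alpha
<<<<<<< LEFT
golf
=======
alpha
>>>>>>> RIGHT
charlie
echo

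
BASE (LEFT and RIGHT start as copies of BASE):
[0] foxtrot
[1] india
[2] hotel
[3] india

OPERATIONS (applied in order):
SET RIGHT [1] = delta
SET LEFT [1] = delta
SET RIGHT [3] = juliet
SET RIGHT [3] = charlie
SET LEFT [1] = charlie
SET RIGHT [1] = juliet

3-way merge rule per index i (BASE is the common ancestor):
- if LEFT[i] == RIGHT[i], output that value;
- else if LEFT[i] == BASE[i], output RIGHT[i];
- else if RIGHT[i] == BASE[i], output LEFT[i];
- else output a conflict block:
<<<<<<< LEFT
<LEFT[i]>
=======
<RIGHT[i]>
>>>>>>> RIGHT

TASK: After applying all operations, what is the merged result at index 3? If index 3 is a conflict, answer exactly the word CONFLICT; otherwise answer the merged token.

Final LEFT:  [foxtrot, charlie, hotel, india]
Final RIGHT: [foxtrot, juliet, hotel, charlie]
i=0: L=foxtrot R=foxtrot -> agree -> foxtrot
i=1: BASE=india L=charlie R=juliet all differ -> CONFLICT
i=2: L=hotel R=hotel -> agree -> hotel
i=3: L=india=BASE, R=charlie -> take RIGHT -> charlie
Index 3 -> charlie

Answer: charlie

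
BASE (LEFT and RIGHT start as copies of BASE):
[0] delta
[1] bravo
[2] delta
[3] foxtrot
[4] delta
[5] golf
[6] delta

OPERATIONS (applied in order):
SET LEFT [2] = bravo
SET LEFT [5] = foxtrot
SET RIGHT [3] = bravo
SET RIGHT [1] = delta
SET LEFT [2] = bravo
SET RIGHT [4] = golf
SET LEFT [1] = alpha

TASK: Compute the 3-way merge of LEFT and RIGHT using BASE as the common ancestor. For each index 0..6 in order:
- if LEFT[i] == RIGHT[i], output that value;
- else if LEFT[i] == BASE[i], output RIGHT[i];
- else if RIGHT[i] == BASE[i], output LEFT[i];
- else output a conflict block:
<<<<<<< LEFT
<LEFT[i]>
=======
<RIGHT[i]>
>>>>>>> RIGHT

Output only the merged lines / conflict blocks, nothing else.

Answer: delta
<<<<<<< LEFT
alpha
=======
delta
>>>>>>> RIGHT
bravo
bravo
golf
foxtrot
delta

Derivation:
Final LEFT:  [delta, alpha, bravo, foxtrot, delta, foxtrot, delta]
Final RIGHT: [delta, delta, delta, bravo, golf, golf, delta]
i=0: L=delta R=delta -> agree -> delta
i=1: BASE=bravo L=alpha R=delta all differ -> CONFLICT
i=2: L=bravo, R=delta=BASE -> take LEFT -> bravo
i=3: L=foxtrot=BASE, R=bravo -> take RIGHT -> bravo
i=4: L=delta=BASE, R=golf -> take RIGHT -> golf
i=5: L=foxtrot, R=golf=BASE -> take LEFT -> foxtrot
i=6: L=delta R=delta -> agree -> delta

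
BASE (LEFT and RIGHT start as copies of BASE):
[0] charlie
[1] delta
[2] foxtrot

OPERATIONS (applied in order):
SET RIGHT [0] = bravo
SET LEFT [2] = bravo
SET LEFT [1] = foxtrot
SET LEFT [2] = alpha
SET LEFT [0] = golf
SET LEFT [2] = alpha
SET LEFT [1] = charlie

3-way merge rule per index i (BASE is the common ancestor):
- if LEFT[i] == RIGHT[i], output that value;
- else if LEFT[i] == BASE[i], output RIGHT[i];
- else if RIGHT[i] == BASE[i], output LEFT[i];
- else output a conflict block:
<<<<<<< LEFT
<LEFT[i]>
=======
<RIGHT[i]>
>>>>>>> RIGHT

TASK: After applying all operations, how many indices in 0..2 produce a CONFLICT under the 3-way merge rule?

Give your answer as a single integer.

Answer: 1

Derivation:
Final LEFT:  [golf, charlie, alpha]
Final RIGHT: [bravo, delta, foxtrot]
i=0: BASE=charlie L=golf R=bravo all differ -> CONFLICT
i=1: L=charlie, R=delta=BASE -> take LEFT -> charlie
i=2: L=alpha, R=foxtrot=BASE -> take LEFT -> alpha
Conflict count: 1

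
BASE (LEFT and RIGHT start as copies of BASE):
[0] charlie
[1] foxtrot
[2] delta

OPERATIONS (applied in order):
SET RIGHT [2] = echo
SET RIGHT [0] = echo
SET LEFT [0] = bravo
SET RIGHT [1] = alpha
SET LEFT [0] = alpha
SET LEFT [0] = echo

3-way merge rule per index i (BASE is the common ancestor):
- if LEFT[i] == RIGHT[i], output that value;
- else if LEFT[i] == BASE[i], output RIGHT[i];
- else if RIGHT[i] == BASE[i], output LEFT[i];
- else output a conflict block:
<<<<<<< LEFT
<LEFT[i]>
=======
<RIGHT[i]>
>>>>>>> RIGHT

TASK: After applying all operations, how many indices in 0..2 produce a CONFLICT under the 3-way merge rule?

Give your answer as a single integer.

Final LEFT:  [echo, foxtrot, delta]
Final RIGHT: [echo, alpha, echo]
i=0: L=echo R=echo -> agree -> echo
i=1: L=foxtrot=BASE, R=alpha -> take RIGHT -> alpha
i=2: L=delta=BASE, R=echo -> take RIGHT -> echo
Conflict count: 0

Answer: 0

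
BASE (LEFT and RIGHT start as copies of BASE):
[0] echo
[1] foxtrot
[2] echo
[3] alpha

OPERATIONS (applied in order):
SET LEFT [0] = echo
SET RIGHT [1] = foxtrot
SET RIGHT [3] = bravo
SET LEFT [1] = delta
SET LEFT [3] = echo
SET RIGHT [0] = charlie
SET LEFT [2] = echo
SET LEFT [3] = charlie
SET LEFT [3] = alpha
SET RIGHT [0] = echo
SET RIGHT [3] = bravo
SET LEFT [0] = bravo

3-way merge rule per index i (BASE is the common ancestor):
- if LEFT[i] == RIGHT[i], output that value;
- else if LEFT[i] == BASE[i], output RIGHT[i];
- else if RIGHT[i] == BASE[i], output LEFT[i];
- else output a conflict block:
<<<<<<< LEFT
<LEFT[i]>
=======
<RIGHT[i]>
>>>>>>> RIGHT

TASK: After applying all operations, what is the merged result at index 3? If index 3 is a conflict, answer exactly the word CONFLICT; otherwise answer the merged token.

Answer: bravo

Derivation:
Final LEFT:  [bravo, delta, echo, alpha]
Final RIGHT: [echo, foxtrot, echo, bravo]
i=0: L=bravo, R=echo=BASE -> take LEFT -> bravo
i=1: L=delta, R=foxtrot=BASE -> take LEFT -> delta
i=2: L=echo R=echo -> agree -> echo
i=3: L=alpha=BASE, R=bravo -> take RIGHT -> bravo
Index 3 -> bravo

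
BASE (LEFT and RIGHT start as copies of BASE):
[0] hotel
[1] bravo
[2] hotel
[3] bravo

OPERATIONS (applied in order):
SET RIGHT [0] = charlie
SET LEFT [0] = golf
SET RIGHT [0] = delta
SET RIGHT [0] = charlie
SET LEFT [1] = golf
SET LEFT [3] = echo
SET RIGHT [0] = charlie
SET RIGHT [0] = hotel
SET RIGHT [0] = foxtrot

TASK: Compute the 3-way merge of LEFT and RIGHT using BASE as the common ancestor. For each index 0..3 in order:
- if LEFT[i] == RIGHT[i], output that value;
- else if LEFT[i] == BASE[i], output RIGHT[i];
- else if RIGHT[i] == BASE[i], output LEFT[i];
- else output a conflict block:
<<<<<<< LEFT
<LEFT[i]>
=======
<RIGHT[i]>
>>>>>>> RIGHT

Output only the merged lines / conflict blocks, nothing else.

Answer: <<<<<<< LEFT
golf
=======
foxtrot
>>>>>>> RIGHT
golf
hotel
echo

Derivation:
Final LEFT:  [golf, golf, hotel, echo]
Final RIGHT: [foxtrot, bravo, hotel, bravo]
i=0: BASE=hotel L=golf R=foxtrot all differ -> CONFLICT
i=1: L=golf, R=bravo=BASE -> take LEFT -> golf
i=2: L=hotel R=hotel -> agree -> hotel
i=3: L=echo, R=bravo=BASE -> take LEFT -> echo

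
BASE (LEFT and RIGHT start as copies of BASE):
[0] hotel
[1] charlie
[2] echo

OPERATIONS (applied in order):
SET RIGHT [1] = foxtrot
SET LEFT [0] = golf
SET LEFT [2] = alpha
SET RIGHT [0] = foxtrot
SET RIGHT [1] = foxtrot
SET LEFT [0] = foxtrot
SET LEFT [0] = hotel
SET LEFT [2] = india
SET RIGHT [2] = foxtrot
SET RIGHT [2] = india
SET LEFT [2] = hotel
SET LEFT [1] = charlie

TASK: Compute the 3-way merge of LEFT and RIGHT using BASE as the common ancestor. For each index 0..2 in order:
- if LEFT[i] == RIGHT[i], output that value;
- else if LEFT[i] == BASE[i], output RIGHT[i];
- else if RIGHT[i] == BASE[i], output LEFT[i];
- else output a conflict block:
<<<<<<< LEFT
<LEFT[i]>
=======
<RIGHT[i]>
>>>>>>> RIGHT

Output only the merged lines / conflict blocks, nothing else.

Answer: foxtrot
foxtrot
<<<<<<< LEFT
hotel
=======
india
>>>>>>> RIGHT

Derivation:
Final LEFT:  [hotel, charlie, hotel]
Final RIGHT: [foxtrot, foxtrot, india]
i=0: L=hotel=BASE, R=foxtrot -> take RIGHT -> foxtrot
i=1: L=charlie=BASE, R=foxtrot -> take RIGHT -> foxtrot
i=2: BASE=echo L=hotel R=india all differ -> CONFLICT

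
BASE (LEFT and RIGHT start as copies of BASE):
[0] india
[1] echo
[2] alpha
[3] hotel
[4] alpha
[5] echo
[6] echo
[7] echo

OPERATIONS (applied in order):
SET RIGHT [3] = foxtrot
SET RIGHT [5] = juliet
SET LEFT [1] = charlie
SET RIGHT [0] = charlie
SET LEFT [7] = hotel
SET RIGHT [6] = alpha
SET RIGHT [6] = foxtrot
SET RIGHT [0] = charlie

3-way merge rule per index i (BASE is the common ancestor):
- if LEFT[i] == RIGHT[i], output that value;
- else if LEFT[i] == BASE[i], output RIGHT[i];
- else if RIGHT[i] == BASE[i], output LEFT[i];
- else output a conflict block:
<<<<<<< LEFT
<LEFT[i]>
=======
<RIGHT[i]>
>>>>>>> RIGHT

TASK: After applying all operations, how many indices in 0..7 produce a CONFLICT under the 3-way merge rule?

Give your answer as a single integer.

Final LEFT:  [india, charlie, alpha, hotel, alpha, echo, echo, hotel]
Final RIGHT: [charlie, echo, alpha, foxtrot, alpha, juliet, foxtrot, echo]
i=0: L=india=BASE, R=charlie -> take RIGHT -> charlie
i=1: L=charlie, R=echo=BASE -> take LEFT -> charlie
i=2: L=alpha R=alpha -> agree -> alpha
i=3: L=hotel=BASE, R=foxtrot -> take RIGHT -> foxtrot
i=4: L=alpha R=alpha -> agree -> alpha
i=5: L=echo=BASE, R=juliet -> take RIGHT -> juliet
i=6: L=echo=BASE, R=foxtrot -> take RIGHT -> foxtrot
i=7: L=hotel, R=echo=BASE -> take LEFT -> hotel
Conflict count: 0

Answer: 0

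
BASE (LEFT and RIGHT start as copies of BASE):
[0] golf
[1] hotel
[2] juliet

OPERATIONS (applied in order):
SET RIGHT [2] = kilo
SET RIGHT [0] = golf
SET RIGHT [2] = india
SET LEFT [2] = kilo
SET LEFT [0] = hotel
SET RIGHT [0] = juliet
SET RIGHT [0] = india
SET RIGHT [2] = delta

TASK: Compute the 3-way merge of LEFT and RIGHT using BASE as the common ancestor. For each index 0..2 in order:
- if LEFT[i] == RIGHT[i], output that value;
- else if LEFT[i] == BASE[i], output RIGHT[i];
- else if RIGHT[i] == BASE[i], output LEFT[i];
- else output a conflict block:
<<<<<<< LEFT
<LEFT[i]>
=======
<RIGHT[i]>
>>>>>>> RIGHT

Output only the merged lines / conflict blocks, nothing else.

Final LEFT:  [hotel, hotel, kilo]
Final RIGHT: [india, hotel, delta]
i=0: BASE=golf L=hotel R=india all differ -> CONFLICT
i=1: L=hotel R=hotel -> agree -> hotel
i=2: BASE=juliet L=kilo R=delta all differ -> CONFLICT

Answer: <<<<<<< LEFT
hotel
=======
india
>>>>>>> RIGHT
hotel
<<<<<<< LEFT
kilo
=======
delta
>>>>>>> RIGHT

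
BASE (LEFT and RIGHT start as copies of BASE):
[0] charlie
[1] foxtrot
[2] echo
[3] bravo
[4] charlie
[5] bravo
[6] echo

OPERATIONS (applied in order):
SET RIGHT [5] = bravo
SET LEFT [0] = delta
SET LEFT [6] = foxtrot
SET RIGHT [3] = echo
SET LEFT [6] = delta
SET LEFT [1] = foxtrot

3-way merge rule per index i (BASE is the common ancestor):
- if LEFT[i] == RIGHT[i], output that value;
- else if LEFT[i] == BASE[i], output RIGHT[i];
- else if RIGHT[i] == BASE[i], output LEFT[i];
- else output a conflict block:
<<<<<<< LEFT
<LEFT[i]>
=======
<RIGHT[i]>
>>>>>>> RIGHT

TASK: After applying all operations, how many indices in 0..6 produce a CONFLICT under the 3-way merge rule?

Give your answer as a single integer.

Answer: 0

Derivation:
Final LEFT:  [delta, foxtrot, echo, bravo, charlie, bravo, delta]
Final RIGHT: [charlie, foxtrot, echo, echo, charlie, bravo, echo]
i=0: L=delta, R=charlie=BASE -> take LEFT -> delta
i=1: L=foxtrot R=foxtrot -> agree -> foxtrot
i=2: L=echo R=echo -> agree -> echo
i=3: L=bravo=BASE, R=echo -> take RIGHT -> echo
i=4: L=charlie R=charlie -> agree -> charlie
i=5: L=bravo R=bravo -> agree -> bravo
i=6: L=delta, R=echo=BASE -> take LEFT -> delta
Conflict count: 0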